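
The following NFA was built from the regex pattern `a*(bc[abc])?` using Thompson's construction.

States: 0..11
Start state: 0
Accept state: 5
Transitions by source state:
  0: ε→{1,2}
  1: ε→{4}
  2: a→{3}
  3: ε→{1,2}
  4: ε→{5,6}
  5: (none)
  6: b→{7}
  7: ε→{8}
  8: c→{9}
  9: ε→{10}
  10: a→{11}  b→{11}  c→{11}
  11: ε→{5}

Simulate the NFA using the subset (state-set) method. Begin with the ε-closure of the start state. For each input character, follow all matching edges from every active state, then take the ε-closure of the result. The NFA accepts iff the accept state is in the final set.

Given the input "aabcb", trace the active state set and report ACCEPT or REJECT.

Answer: ACCEPT

Steps:
S₀ = ε-closure({0}) = {0,1,2,4,5,6}
'a' @ 1: {1,2,3,4,5,6}  [accepting]
'a' @ 2: {1,2,3,4,5,6}  [accepting]
'b' @ 3: {7,8}
'c' @ 4: {9,10}
'b' @ 5: {5,11}  [accepting]
end set {5,11} — state 5 in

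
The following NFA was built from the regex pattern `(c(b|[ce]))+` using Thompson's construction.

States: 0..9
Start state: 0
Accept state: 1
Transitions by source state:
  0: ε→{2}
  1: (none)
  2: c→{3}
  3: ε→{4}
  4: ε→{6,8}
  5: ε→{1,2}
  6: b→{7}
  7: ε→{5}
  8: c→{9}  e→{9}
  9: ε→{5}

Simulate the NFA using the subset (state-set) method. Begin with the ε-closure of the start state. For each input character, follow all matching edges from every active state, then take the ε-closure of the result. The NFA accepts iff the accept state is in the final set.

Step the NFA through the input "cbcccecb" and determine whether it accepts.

S₀ = ε-closure({0}) = {0,2}
'c' @ 1: {3,4,6,8}
'b' @ 2: {1,2,5,7}  [accepting]
'c' @ 3: {3,4,6,8}
'c' @ 4: {1,2,5,9}  [accepting]
'c' @ 5: {3,4,6,8}
'e' @ 6: {1,2,5,9}  [accepting]
'c' @ 7: {3,4,6,8}
'b' @ 8: {1,2,5,7}  [accepting]
end set {1,2,5,7} — state 1 in

Answer: ACCEPT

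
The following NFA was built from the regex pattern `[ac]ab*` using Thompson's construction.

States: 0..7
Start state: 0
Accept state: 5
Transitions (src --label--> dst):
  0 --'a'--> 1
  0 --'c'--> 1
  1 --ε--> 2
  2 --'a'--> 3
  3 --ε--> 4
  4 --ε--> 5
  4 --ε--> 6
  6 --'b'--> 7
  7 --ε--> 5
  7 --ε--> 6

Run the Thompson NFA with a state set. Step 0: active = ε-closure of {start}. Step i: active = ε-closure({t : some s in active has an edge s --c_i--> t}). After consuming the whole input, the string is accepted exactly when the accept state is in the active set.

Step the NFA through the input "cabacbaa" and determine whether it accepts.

S₀ = ε-closure({0}) = {0}
'c' @ 1: {1,2}
'a' @ 2: {3,4,5,6}  [accepting]
'b' @ 3: {5,6,7}  [accepting]
'a' @ 4: {}  — state set empty
rest 'cbaa' ignored (set empty)
final: {}; accept 5 not in set

Answer: REJECT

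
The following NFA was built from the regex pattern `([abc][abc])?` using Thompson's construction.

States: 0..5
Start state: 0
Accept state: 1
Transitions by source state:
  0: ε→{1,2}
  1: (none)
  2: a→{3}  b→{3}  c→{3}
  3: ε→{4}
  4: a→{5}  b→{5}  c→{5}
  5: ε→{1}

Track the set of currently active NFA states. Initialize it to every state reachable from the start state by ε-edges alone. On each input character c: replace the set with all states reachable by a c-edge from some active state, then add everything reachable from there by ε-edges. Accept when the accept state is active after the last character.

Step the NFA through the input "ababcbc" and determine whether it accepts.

start: ε-closure({0}) = {0,1,2}
'a' @ 1: {3,4}
'b' @ 2: {1,5}  (accept∈set)
'a' @ 3: {}  — state set empty
rest 'bcbc' ignored (set empty)
after full input: {}  (accept=1 not in)

Answer: REJECT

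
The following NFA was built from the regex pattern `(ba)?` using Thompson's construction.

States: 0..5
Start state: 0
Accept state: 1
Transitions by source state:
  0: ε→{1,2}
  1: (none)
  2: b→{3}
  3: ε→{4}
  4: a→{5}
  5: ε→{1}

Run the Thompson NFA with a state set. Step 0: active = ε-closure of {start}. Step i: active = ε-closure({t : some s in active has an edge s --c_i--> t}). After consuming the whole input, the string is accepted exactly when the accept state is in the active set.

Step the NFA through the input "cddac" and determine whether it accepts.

initial (ε-close {0}): {0,1,2}
'c' @ 1: {}  — no active states
rest 'ddac' ignored (set empty)
after full input: {}  (accept=1 not in)

Answer: REJECT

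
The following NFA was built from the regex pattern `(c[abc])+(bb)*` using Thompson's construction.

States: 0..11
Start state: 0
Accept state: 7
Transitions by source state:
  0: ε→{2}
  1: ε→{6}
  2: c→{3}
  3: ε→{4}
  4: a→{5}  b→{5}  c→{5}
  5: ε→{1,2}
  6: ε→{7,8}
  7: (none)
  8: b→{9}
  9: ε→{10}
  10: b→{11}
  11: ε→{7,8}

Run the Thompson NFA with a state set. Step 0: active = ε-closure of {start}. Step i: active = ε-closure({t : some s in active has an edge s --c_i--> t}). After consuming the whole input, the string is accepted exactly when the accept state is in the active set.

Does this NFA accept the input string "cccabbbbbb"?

S₀ = ε-closure({0}) = {0,2}
'c' @ 1: {3,4}
'c' @ 2: {1,2,5,6,7,8}  [accepting]
'c' @ 3: {3,4}
'a' @ 4: {1,2,5,6,7,8}  [accepting]
'b' @ 5: {9,10}
'b' @ 6: {7,8,11}  [accepting]
'b' @ 7: {9,10}
'b' @ 8: {7,8,11}  [accepting]
'b' @ 9: {9,10}
'b' @ 10: {7,8,11}  [accepting]
after full input: {7,8,11}  (accept=7 in)

Answer: ACCEPT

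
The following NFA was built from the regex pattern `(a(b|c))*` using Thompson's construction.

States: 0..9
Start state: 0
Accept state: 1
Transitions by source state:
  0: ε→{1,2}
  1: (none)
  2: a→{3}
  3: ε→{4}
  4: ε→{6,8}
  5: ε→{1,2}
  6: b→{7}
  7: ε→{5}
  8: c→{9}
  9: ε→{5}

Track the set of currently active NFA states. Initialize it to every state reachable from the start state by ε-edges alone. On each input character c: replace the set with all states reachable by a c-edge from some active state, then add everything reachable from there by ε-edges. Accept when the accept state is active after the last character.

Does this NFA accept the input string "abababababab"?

S₀ = ε-closure({0}) = {0,1,2}
'a' @ 1: {3,4,6,8}
'b' @ 2: {1,2,5,7}  ✓accept
'a' @ 3: {3,4,6,8}
'b' @ 4: {1,2,5,7}  ✓accept
'a' @ 5: {3,4,6,8}
'b' @ 6: {1,2,5,7}  ✓accept
'a' @ 7: {3,4,6,8}
'b' @ 8: {1,2,5,7}  ✓accept
'a' @ 9: {3,4,6,8}
'b' @ 10: {1,2,5,7}  ✓accept
'a' @ 11: {3,4,6,8}
'b' @ 12: {1,2,5,7}  ✓accept
after full input: {1,2,5,7}  (accept=1 in)

Answer: ACCEPT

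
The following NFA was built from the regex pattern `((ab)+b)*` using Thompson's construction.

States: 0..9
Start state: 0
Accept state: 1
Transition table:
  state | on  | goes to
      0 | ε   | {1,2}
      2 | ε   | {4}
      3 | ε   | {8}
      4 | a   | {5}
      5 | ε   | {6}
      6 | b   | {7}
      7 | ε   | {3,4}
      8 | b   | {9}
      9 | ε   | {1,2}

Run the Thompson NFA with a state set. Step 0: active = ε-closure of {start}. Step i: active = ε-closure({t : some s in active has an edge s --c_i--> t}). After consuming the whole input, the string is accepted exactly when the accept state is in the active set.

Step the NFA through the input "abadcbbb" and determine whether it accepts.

Answer: REJECT

Derivation:
initial (ε-close {0}): {0,1,2,4}
'a' @ 1: {5,6}
'b' @ 2: {3,4,7,8}
'a' @ 3: {5,6}
'd' @ 4: {}  — state set empty
rest 'cbbb' ignored (set empty)
after full input: {}  (accept=1 not in)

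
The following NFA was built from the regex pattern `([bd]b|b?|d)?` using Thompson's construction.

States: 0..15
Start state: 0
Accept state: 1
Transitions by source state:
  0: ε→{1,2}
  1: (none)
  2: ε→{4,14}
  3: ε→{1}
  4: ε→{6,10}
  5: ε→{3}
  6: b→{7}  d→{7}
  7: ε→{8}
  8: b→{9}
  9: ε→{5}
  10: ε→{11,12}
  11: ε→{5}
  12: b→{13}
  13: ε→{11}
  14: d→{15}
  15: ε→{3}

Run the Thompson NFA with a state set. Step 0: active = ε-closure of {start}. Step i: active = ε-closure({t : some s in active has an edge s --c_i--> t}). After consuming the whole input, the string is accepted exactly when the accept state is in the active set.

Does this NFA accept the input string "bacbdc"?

Answer: REJECT

Derivation:
initial (ε-close {0}): {0,1,2,3,4,5,6,10,11,12,14}
'b' @ 1: {1,3,5,7,8,11,13}  ✓accept
'a' @ 2: {}  — no active states
rest 'cbdc' ignored (set empty)
after full input: {}  (accept=1 not in)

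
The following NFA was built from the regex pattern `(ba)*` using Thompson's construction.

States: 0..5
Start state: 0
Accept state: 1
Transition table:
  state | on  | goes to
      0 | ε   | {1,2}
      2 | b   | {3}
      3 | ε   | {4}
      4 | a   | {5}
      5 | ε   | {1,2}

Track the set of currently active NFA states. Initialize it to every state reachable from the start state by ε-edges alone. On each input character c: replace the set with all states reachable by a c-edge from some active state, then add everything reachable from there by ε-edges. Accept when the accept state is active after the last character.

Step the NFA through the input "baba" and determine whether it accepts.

initial (ε-close {0}): {0,1,2}
'b' @ 1: {3,4}
'a' @ 2: {1,2,5}  (accept∈set)
'b' @ 3: {3,4}
'a' @ 4: {1,2,5}  (accept∈set)
end set {1,2,5} — state 1 in

Answer: ACCEPT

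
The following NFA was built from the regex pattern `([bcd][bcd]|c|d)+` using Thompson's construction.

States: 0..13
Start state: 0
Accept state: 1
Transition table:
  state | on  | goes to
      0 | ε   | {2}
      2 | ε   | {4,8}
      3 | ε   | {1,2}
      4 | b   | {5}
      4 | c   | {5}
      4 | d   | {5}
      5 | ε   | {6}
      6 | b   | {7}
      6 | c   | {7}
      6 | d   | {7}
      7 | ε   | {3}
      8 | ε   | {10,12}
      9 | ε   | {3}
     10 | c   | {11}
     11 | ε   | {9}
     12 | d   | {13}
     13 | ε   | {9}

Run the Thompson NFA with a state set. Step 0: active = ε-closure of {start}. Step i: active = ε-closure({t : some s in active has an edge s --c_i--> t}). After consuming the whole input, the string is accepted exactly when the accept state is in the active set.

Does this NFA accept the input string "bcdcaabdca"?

Answer: REJECT

Derivation:
initial (ε-close {0}): {0,2,4,8,10,12}
'b' @ 1: {5,6}
'c' @ 2: {1,2,3,4,7,8,10,12}  ✓accept
'd' @ 3: {1,2,3,4,5,6,8,9,10,12,13}  ✓accept
'c' @ 4: {1,2,3,4,5,6,7,8,9,10,11,12}  ✓accept
'a' @ 5: {}  — no active states
rest 'abdca' ignored (set empty)
end set {} — state 1 not in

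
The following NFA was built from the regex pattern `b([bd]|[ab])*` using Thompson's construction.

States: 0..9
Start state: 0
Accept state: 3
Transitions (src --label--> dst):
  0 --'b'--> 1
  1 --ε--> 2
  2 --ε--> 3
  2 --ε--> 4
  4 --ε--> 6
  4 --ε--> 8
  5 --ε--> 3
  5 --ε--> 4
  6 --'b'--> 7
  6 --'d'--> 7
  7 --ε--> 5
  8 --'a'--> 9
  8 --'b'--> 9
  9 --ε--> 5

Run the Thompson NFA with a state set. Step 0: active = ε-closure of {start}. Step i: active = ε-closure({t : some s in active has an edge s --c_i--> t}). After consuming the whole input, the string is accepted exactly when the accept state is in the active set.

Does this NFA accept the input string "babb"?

start: ε-closure({0}) = {0}
'b' @ 1: {1,2,3,4,6,8}  ✓accept
'a' @ 2: {3,4,5,6,8,9}  ✓accept
'b' @ 3: {3,4,5,6,7,8,9}  ✓accept
'b' @ 4: {3,4,5,6,7,8,9}  ✓accept
final: {3,4,5,6,7,8,9}; accept 3 in set

Answer: ACCEPT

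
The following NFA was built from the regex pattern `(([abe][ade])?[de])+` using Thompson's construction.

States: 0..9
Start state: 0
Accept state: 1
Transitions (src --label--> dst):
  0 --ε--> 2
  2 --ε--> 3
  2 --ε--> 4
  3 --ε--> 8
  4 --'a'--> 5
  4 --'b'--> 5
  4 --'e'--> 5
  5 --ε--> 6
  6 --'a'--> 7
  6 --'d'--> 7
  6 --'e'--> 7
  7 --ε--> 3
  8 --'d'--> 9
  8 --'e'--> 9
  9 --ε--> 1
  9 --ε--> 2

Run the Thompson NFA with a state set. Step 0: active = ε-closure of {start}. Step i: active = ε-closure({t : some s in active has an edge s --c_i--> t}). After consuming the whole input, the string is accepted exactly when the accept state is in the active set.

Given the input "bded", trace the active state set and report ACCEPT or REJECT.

Answer: ACCEPT

Derivation:
start: ε-closure({0}) = {0,2,3,4,8}
'b' @ 1: {5,6}
'd' @ 2: {3,7,8}
'e' @ 3: {1,2,3,4,8,9}  (accept∈set)
'd' @ 4: {1,2,3,4,8,9}  (accept∈set)
after full input: {1,2,3,4,8,9}  (accept=1 in)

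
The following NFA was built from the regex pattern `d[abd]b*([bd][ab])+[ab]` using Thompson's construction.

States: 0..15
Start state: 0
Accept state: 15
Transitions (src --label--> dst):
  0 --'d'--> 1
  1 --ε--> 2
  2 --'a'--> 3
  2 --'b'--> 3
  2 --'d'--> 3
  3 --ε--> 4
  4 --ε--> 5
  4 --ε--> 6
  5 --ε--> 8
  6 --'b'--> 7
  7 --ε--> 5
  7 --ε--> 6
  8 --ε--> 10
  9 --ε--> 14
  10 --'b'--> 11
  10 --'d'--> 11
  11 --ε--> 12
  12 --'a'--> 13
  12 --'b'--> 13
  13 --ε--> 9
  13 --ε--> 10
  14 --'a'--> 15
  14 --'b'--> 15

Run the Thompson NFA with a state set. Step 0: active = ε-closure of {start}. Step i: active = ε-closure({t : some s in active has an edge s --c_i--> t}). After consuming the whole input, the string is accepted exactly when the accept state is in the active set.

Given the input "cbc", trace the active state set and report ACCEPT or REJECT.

Answer: REJECT

Steps:
start: ε-closure({0}) = {0}
'c' @ 1: {}  — state set empty
rest 'bc' ignored (set empty)
final: {}; accept 15 not in set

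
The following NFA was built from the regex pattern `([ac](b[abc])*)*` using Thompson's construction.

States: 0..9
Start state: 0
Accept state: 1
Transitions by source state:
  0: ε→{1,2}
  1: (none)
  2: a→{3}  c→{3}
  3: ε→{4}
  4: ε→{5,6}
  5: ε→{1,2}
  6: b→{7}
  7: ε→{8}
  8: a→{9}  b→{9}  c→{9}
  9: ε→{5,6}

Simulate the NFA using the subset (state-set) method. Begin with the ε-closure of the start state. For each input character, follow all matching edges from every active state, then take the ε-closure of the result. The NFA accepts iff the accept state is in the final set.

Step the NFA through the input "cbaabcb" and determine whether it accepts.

Answer: REJECT

Derivation:
start: ε-closure({0}) = {0,1,2}
'c' @ 1: {1,2,3,4,5,6}  ✓accept
'b' @ 2: {7,8}
'a' @ 3: {1,2,5,6,9}  ✓accept
'a' @ 4: {1,2,3,4,5,6}  ✓accept
'b' @ 5: {7,8}
'c' @ 6: {1,2,5,6,9}  ✓accept
'b' @ 7: {7,8}
final: {7,8}; accept 1 not in set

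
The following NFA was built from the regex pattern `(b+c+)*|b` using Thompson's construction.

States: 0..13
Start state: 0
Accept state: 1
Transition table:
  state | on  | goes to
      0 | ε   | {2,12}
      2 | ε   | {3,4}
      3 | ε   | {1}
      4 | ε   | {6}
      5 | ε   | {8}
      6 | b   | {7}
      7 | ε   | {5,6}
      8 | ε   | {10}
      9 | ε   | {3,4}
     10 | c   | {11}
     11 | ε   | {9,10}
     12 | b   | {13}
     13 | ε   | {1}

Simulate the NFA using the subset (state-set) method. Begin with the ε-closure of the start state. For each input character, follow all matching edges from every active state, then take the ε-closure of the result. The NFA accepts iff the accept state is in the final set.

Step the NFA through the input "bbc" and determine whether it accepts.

Answer: ACCEPT

Derivation:
start: ε-closure({0}) = {0,1,2,3,4,6,12}
'b' @ 1: {1,5,6,7,8,10,13}  (accept∈set)
'b' @ 2: {5,6,7,8,10}
'c' @ 3: {1,3,4,6,9,10,11}  (accept∈set)
final: {1,3,4,6,9,10,11}; accept 1 in set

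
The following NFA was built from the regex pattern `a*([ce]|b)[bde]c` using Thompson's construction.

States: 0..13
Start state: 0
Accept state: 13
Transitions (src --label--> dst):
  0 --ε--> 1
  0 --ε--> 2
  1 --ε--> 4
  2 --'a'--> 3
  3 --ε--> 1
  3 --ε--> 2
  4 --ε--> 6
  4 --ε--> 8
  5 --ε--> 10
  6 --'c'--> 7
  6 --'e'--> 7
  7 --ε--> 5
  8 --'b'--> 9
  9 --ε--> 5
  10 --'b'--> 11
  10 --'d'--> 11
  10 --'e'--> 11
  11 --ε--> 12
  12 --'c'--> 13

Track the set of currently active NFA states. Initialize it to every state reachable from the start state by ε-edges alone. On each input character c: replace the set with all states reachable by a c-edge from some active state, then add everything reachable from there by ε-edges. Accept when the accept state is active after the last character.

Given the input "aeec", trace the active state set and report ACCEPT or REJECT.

Answer: ACCEPT

Derivation:
start: ε-closure({0}) = {0,1,2,4,6,8}
'a' @ 1: {1,2,3,4,6,8}
'e' @ 2: {5,7,10}
'e' @ 3: {11,12}
'c' @ 4: {13}  ✓accept
final: {13}; accept 13 in set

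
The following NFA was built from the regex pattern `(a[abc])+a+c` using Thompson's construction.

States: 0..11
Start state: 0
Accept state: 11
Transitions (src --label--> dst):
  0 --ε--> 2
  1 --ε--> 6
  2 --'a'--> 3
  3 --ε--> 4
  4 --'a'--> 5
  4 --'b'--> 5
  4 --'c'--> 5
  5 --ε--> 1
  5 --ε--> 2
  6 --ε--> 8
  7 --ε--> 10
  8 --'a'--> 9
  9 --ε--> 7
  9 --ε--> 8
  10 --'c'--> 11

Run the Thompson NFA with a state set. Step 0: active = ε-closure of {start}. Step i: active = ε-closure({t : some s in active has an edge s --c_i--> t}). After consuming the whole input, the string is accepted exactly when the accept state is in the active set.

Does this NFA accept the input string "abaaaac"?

Answer: ACCEPT

Trace:
start: ε-closure({0}) = {0,2}
'a' @ 1: {3,4}
'b' @ 2: {1,2,5,6,8}
'a' @ 3: {3,4,7,8,9,10}
'a' @ 4: {1,2,5,6,7,8,9,10}
'a' @ 5: {3,4,7,8,9,10}
'a' @ 6: {1,2,5,6,7,8,9,10}
'c' @ 7: {11}  (accept∈set)
after full input: {11}  (accept=11 in)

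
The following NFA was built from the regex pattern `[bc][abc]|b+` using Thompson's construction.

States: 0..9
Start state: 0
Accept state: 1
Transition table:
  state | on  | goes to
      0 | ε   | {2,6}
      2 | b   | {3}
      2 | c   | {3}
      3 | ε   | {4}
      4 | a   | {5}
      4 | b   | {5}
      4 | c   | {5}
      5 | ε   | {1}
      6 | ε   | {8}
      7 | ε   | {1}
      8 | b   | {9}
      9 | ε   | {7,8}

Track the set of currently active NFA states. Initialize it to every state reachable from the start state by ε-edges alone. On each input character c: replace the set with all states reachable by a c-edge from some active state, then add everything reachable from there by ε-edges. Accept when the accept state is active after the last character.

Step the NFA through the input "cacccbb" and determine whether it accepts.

Answer: REJECT

Derivation:
start: ε-closure({0}) = {0,2,6,8}
'c' @ 1: {3,4}
'a' @ 2: {1,5}  ✓accept
'c' @ 3: {}  — dead — no transitions
rest 'ccbb' ignored (set empty)
after full input: {}  (accept=1 not in)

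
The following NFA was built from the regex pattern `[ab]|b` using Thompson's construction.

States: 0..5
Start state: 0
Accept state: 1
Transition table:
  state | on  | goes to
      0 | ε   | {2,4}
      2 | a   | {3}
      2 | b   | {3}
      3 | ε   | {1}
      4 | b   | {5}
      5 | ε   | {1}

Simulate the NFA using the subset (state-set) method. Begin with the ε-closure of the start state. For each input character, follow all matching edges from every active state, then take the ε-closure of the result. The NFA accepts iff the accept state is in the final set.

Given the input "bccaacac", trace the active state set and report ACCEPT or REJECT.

Answer: REJECT

Derivation:
start: ε-closure({0}) = {0,2,4}
'b' @ 1: {1,3,5}  ✓accept
'c' @ 2: {}  — dead — no transitions
rest 'caacac' ignored (set empty)
end set {} — state 1 not in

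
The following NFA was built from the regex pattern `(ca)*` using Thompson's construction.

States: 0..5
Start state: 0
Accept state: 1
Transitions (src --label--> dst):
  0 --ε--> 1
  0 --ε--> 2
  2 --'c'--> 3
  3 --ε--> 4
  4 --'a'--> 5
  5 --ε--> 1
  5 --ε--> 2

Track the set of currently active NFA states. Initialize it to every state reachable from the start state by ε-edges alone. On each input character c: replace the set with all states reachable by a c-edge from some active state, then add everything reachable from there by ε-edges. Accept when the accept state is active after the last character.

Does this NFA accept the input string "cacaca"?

initial (ε-close {0}): {0,1,2}
'c' @ 1: {3,4}
'a' @ 2: {1,2,5}  (accept∈set)
'c' @ 3: {3,4}
'a' @ 4: {1,2,5}  (accept∈set)
'c' @ 5: {3,4}
'a' @ 6: {1,2,5}  (accept∈set)
end set {1,2,5} — state 1 in

Answer: ACCEPT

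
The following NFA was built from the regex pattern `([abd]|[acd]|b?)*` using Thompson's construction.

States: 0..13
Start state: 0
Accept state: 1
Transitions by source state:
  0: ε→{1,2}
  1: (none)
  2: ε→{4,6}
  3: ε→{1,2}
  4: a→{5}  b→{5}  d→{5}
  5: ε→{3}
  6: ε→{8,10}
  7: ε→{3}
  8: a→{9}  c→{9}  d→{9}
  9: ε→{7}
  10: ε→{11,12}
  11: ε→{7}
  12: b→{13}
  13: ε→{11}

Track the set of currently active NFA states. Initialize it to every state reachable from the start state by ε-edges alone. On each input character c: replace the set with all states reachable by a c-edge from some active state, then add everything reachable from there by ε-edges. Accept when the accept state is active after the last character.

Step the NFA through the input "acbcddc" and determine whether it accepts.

start: ε-closure({0}) = {0,1,2,3,4,6,7,8,10,11,12}
'a' @ 1: {1,2,3,4,5,6,7,8,9,10,11,12}  ✓accept
'c' @ 2: {1,2,3,4,6,7,8,9,10,11,12}  ✓accept
'b' @ 3: {1,2,3,4,5,6,7,8,10,11,12,13}  ✓accept
'c' @ 4: {1,2,3,4,6,7,8,9,10,11,12}  ✓accept
'd' @ 5: {1,2,3,4,5,6,7,8,9,10,11,12}  ✓accept
'd' @ 6: {1,2,3,4,5,6,7,8,9,10,11,12}  ✓accept
'c' @ 7: {1,2,3,4,6,7,8,9,10,11,12}  ✓accept
final: {1,2,3,4,6,7,8,9,10,11,12}; accept 1 in set

Answer: ACCEPT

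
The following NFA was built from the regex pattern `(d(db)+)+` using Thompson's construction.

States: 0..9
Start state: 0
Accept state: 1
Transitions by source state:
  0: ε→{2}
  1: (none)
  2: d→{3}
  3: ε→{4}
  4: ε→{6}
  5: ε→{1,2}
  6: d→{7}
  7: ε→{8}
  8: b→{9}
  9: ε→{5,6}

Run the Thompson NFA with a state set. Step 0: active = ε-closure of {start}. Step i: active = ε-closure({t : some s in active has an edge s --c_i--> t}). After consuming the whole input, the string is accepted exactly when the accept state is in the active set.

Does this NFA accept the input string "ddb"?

S₀ = ε-closure({0}) = {0,2}
'd' @ 1: {3,4,6}
'd' @ 2: {7,8}
'b' @ 3: {1,2,5,6,9}  (accept∈set)
end set {1,2,5,6,9} — state 1 in

Answer: ACCEPT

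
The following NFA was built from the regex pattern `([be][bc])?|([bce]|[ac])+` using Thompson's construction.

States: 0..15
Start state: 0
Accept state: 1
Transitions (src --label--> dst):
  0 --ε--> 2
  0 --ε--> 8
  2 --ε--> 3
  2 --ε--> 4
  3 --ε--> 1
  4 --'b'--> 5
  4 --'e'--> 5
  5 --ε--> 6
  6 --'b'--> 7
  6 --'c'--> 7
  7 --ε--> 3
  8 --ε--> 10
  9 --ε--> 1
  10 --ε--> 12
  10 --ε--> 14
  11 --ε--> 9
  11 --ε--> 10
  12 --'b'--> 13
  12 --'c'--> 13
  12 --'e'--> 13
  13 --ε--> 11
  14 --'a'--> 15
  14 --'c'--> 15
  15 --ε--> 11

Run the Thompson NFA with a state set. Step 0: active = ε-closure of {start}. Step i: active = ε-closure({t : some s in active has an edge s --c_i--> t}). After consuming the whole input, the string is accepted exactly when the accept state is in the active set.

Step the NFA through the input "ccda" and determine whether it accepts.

Answer: REJECT

Steps:
initial (ε-close {0}): {0,1,2,3,4,8,10,12,14}
'c' @ 1: {1,9,10,11,12,13,14,15}  ✓accept
'c' @ 2: {1,9,10,11,12,13,14,15}  ✓accept
'd' @ 3: {}  — no active states
rest 'a' ignored (set empty)
end set {} — state 1 not in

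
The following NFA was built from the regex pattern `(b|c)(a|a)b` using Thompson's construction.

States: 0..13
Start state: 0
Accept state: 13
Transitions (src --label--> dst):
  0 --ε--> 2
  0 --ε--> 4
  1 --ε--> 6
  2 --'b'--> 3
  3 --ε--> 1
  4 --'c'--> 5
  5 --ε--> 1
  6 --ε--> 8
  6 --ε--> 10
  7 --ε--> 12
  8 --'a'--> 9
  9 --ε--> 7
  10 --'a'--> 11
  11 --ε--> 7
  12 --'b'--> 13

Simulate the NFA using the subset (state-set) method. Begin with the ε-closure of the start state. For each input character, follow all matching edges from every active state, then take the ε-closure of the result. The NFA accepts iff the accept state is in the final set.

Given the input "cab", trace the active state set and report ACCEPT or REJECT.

start: ε-closure({0}) = {0,2,4}
'c' @ 1: {1,5,6,8,10}
'a' @ 2: {7,9,11,12}
'b' @ 3: {13}  ✓accept
after full input: {13}  (accept=13 in)

Answer: ACCEPT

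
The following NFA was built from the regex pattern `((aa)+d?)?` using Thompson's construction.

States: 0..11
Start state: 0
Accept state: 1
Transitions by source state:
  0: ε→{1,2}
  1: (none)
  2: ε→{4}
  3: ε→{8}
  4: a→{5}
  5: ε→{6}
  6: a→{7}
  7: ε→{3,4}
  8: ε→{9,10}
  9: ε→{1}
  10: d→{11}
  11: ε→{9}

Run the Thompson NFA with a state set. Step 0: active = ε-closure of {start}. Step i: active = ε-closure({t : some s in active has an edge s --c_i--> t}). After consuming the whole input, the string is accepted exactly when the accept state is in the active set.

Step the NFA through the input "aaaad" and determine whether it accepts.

Answer: ACCEPT

Derivation:
start: ε-closure({0}) = {0,1,2,4}
'a' @ 1: {5,6}
'a' @ 2: {1,3,4,7,8,9,10}  (accept∈set)
'a' @ 3: {5,6}
'a' @ 4: {1,3,4,7,8,9,10}  (accept∈set)
'd' @ 5: {1,9,11}  (accept∈set)
end set {1,9,11} — state 1 in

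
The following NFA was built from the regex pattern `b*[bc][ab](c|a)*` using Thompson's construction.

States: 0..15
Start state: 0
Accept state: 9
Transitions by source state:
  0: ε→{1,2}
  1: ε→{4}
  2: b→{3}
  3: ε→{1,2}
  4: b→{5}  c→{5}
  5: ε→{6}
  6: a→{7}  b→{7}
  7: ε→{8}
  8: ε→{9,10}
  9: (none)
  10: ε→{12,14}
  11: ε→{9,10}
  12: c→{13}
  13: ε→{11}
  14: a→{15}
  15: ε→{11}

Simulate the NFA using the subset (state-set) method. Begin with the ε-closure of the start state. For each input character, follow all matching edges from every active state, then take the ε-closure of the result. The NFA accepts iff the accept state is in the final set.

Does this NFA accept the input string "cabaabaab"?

Answer: REJECT

Trace:
S₀ = ε-closure({0}) = {0,1,2,4}
'c' @ 1: {5,6}
'a' @ 2: {7,8,9,10,12,14}  (accept∈set)
'b' @ 3: {}  — no active states
rest 'aabaab' ignored (set empty)
end set {} — state 9 not in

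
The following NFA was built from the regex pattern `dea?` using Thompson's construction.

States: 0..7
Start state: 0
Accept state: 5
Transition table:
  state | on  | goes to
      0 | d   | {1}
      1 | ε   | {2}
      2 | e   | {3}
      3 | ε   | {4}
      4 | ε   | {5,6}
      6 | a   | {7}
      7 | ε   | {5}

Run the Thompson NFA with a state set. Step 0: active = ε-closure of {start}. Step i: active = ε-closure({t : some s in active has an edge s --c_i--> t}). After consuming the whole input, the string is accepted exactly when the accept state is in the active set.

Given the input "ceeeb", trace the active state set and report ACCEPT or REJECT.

initial (ε-close {0}): {0}
'c' @ 1: {}  — no active states
rest 'eeeb' ignored (set empty)
final: {}; accept 5 not in set

Answer: REJECT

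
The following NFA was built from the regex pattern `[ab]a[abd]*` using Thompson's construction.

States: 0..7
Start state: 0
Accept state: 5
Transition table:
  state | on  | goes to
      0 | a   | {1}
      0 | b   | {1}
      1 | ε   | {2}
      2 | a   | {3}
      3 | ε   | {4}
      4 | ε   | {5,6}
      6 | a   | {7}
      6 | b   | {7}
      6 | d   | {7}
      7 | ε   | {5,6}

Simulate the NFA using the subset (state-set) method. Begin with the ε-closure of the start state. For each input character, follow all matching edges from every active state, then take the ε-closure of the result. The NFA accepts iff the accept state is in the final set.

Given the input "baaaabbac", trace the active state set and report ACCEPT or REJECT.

initial (ε-close {0}): {0}
'b' @ 1: {1,2}
'a' @ 2: {3,4,5,6}  (accept∈set)
'a' @ 3: {5,6,7}  (accept∈set)
'a' @ 4: {5,6,7}  (accept∈set)
'a' @ 5: {5,6,7}  (accept∈set)
'b' @ 6: {5,6,7}  (accept∈set)
'b' @ 7: {5,6,7}  (accept∈set)
'a' @ 8: {5,6,7}  (accept∈set)
'c' @ 9: {}  — no active states
final: {}; accept 5 not in set

Answer: REJECT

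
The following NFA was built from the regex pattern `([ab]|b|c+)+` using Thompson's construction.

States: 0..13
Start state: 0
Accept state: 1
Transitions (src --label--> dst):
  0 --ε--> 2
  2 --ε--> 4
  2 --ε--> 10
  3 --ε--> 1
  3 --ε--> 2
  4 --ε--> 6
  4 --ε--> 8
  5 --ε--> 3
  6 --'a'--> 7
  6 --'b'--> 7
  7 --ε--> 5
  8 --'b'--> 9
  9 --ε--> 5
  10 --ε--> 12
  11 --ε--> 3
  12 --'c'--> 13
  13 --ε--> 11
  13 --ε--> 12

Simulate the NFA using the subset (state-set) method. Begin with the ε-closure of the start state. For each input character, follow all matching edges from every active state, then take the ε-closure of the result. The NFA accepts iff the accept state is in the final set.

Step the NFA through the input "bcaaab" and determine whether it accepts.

Answer: ACCEPT

Trace:
S₀ = ε-closure({0}) = {0,2,4,6,8,10,12}
'b' @ 1: {1,2,3,4,5,6,7,8,9,10,12}  (accept∈set)
'c' @ 2: {1,2,3,4,6,8,10,11,12,13}  (accept∈set)
'a' @ 3: {1,2,3,4,5,6,7,8,10,12}  (accept∈set)
'a' @ 4: {1,2,3,4,5,6,7,8,10,12}  (accept∈set)
'a' @ 5: {1,2,3,4,5,6,7,8,10,12}  (accept∈set)
'b' @ 6: {1,2,3,4,5,6,7,8,9,10,12}  (accept∈set)
end set {1,2,3,4,5,6,7,8,9,10,12} — state 1 in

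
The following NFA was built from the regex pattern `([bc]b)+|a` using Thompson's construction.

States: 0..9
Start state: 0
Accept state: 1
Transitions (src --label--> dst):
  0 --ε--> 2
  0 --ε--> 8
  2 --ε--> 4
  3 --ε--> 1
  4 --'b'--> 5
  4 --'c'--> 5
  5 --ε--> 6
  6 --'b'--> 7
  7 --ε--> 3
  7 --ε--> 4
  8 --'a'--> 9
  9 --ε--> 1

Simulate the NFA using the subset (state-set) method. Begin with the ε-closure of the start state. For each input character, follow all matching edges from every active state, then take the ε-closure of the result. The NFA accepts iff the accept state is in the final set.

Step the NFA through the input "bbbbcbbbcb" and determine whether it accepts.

start: ε-closure({0}) = {0,2,4,8}
'b' @ 1: {5,6}
'b' @ 2: {1,3,4,7}  (accept∈set)
'b' @ 3: {5,6}
'b' @ 4: {1,3,4,7}  (accept∈set)
'c' @ 5: {5,6}
'b' @ 6: {1,3,4,7}  (accept∈set)
'b' @ 7: {5,6}
'b' @ 8: {1,3,4,7}  (accept∈set)
'c' @ 9: {5,6}
'b' @ 10: {1,3,4,7}  (accept∈set)
final: {1,3,4,7}; accept 1 in set

Answer: ACCEPT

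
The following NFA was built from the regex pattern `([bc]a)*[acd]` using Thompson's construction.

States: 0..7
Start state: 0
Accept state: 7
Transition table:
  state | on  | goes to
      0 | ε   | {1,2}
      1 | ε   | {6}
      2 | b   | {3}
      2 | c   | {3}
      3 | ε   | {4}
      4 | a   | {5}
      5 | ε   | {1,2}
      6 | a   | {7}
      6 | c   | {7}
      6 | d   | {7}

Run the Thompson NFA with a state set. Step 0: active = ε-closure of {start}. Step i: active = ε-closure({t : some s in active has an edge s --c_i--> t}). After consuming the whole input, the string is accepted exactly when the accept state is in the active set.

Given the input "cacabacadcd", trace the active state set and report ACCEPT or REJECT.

Answer: REJECT

Derivation:
S₀ = ε-closure({0}) = {0,1,2,6}
'c' @ 1: {3,4,7}  [accepting]
'a' @ 2: {1,2,5,6}
'c' @ 3: {3,4,7}  [accepting]
'a' @ 4: {1,2,5,6}
'b' @ 5: {3,4}
'a' @ 6: {1,2,5,6}
'c' @ 7: {3,4,7}  [accepting]
'a' @ 8: {1,2,5,6}
'd' @ 9: {7}  [accepting]
'c' @ 10: {}  — dead — no transitions
rest 'd' ignored (set empty)
after full input: {}  (accept=7 not in)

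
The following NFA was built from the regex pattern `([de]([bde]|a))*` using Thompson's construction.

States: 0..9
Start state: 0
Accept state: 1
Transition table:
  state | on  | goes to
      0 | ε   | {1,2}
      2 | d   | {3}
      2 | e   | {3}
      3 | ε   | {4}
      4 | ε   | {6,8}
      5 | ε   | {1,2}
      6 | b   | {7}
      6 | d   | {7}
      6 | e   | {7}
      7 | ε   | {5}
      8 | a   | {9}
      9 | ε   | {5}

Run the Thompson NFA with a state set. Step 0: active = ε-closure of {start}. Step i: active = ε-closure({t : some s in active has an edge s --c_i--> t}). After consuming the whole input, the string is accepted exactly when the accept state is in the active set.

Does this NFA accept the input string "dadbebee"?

Answer: ACCEPT

Trace:
start: ε-closure({0}) = {0,1,2}
'd' @ 1: {3,4,6,8}
'a' @ 2: {1,2,5,9}  [accepting]
'd' @ 3: {3,4,6,8}
'b' @ 4: {1,2,5,7}  [accepting]
'e' @ 5: {3,4,6,8}
'b' @ 6: {1,2,5,7}  [accepting]
'e' @ 7: {3,4,6,8}
'e' @ 8: {1,2,5,7}  [accepting]
after full input: {1,2,5,7}  (accept=1 in)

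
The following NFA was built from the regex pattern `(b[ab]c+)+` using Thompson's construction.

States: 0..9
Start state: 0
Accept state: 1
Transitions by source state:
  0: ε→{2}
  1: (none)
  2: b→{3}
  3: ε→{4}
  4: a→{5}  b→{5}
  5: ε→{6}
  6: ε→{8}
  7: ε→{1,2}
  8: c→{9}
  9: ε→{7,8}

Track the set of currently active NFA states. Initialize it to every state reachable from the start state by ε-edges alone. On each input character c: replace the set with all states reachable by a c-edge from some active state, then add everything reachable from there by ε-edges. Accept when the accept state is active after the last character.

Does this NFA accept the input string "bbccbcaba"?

S₀ = ε-closure({0}) = {0,2}
'b' @ 1: {3,4}
'b' @ 2: {5,6,8}
'c' @ 3: {1,2,7,8,9}  (accept∈set)
'c' @ 4: {1,2,7,8,9}  (accept∈set)
'b' @ 5: {3,4}
'c' @ 6: {}  — no active states
rest 'aba' ignored (set empty)
final: {}; accept 1 not in set

Answer: REJECT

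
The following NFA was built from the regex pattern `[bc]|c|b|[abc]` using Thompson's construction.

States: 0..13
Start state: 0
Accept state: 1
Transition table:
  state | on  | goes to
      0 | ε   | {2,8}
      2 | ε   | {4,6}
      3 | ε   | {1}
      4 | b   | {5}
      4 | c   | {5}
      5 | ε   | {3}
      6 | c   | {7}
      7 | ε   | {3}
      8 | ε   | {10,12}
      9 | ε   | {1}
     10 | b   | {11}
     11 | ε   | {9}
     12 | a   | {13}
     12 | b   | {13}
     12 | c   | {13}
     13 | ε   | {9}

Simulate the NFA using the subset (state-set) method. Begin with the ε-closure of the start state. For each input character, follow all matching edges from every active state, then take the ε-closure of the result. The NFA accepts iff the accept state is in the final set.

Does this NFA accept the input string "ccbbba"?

Answer: REJECT

Derivation:
initial (ε-close {0}): {0,2,4,6,8,10,12}
'c' @ 1: {1,3,5,7,9,13}  ✓accept
'c' @ 2: {}  — dead — no transitions
rest 'bbba' ignored (set empty)
end set {} — state 1 not in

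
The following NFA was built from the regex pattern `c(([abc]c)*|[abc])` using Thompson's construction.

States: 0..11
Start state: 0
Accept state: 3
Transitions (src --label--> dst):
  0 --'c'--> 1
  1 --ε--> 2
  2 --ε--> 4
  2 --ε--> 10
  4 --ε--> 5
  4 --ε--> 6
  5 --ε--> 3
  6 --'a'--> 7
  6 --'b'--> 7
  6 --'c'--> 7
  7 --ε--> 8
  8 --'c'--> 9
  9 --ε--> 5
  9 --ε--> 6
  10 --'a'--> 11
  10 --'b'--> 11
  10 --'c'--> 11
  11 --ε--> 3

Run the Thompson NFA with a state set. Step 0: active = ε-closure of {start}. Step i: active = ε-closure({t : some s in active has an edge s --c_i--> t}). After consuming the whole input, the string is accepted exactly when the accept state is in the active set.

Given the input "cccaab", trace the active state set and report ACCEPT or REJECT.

S₀ = ε-closure({0}) = {0}
'c' @ 1: {1,2,3,4,5,6,10}  (accept∈set)
'c' @ 2: {3,7,8,11}  (accept∈set)
'c' @ 3: {3,5,6,9}  (accept∈set)
'a' @ 4: {7,8}
'a' @ 5: {}  — dead — no transitions
rest 'b' ignored (set empty)
end set {} — state 3 not in

Answer: REJECT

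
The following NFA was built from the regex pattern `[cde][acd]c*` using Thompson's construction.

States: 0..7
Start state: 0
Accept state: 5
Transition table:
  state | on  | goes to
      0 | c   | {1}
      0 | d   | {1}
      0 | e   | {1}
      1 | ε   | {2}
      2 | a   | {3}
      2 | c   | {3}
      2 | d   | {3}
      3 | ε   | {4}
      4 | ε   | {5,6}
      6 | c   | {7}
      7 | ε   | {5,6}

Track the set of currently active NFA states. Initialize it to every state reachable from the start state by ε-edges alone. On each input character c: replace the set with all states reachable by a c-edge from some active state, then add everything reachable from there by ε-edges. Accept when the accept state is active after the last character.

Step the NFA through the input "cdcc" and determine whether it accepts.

S₀ = ε-closure({0}) = {0}
'c' @ 1: {1,2}
'd' @ 2: {3,4,5,6}  (accept∈set)
'c' @ 3: {5,6,7}  (accept∈set)
'c' @ 4: {5,6,7}  (accept∈set)
end set {5,6,7} — state 5 in

Answer: ACCEPT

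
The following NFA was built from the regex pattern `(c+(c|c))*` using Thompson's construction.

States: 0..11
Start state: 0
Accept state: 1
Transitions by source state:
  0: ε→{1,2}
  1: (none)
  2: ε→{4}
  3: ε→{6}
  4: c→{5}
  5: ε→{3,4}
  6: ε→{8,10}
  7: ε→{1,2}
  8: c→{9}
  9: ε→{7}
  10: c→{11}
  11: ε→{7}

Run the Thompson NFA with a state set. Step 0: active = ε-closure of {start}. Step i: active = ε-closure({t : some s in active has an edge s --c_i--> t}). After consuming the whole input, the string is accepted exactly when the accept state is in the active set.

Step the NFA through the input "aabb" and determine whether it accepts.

Answer: REJECT

Derivation:
start: ε-closure({0}) = {0,1,2,4}
'a' @ 1: {}  — no active states
rest 'abb' ignored (set empty)
after full input: {}  (accept=1 not in)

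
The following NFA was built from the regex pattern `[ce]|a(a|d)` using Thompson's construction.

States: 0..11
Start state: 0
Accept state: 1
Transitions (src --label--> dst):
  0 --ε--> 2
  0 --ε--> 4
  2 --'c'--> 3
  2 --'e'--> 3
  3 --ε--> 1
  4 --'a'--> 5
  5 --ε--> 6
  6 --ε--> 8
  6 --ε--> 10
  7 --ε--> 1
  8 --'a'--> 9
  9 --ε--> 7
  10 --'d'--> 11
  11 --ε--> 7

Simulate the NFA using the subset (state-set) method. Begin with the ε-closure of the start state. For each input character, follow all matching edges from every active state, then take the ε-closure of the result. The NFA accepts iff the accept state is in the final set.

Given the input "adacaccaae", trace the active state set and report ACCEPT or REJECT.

Answer: REJECT

Steps:
initial (ε-close {0}): {0,2,4}
'a' @ 1: {5,6,8,10}
'd' @ 2: {1,7,11}  [accepting]
'a' @ 3: {}  — dead — no transitions
rest 'caccaae' ignored (set empty)
after full input: {}  (accept=1 not in)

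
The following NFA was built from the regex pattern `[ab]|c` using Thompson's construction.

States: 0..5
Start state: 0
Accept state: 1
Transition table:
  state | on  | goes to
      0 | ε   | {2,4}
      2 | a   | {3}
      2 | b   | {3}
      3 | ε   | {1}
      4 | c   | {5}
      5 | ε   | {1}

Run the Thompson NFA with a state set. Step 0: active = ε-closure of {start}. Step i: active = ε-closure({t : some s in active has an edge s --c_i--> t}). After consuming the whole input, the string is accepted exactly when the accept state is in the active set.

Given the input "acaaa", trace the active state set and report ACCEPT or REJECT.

Answer: REJECT

Steps:
start: ε-closure({0}) = {0,2,4}
'a' @ 1: {1,3}  (accept∈set)
'c' @ 2: {}  — dead — no transitions
rest 'aaa' ignored (set empty)
final: {}; accept 1 not in set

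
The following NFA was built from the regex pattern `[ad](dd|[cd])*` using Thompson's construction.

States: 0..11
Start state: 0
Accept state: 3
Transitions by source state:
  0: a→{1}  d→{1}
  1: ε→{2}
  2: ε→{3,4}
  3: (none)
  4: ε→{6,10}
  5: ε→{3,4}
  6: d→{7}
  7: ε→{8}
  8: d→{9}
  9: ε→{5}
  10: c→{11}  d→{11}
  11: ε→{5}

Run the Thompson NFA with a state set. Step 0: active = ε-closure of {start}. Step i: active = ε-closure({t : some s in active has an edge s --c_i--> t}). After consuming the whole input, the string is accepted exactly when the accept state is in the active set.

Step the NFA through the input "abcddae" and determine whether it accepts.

Answer: REJECT

Derivation:
start: ε-closure({0}) = {0}
'a' @ 1: {1,2,3,4,6,10}  [accepting]
'b' @ 2: {}  — state set empty
rest 'cddae' ignored (set empty)
end set {} — state 3 not in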